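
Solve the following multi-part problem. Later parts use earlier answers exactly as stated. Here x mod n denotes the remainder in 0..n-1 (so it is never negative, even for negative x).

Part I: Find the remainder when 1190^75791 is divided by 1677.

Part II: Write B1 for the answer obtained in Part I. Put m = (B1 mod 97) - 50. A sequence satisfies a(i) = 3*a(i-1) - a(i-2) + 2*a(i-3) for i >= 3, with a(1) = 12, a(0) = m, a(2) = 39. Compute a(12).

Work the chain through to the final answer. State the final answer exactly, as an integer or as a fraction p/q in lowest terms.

Part I: squarings mod 1677: 1190^1=1190, 1190^2=712, 1190^4=490, 1190^8=289, 1190^16=1348, 1190^32=913, 1190^64=100, 1190^128=1615, 1190^256=490, 1190^512=289, 1190^1024=1348, 1190^2048=913, 1190^4096=100, 1190^8192=1615, 1190^16384=490, 1190^32768=289, 1190^65536=1348; 1190^75791 = 1190^1 * 1190^2 * 1190^4 * 1190^8 * 1190^2048 * 1190^8192 * 1190^65536 = 1094 (mod 1677); answer 1094
Part II: B1 = 1094; m = -23; a(3) = 3*(39) - 1*(12) + 2*(-23) = 59; iterating: a(3)=59, a(4)=162, a(5)=505, a(6)=1471, a(7)=4232, a(8)=12235, a(9)=35415, a(10)=102474, a(11)=296477, a(12)=857787; answer 857787

857787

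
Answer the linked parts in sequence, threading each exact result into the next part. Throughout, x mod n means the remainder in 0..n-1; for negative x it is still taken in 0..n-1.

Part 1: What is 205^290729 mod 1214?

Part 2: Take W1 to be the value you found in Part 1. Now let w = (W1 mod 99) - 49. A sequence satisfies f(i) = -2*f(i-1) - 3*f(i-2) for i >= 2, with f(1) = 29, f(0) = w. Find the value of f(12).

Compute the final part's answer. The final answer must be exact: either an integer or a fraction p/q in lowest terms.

Part 1: squarings mod 1214: 205^1=205, 205^2=749, 205^4=133, 205^8=693, 205^16=719, 205^32=1011, 205^64=1147, 205^128=847, 205^256=1149, 205^512=583, 205^1024=1183, 205^2048=961, 205^4096=881, 205^8192=415, 205^16384=1051, 205^32768=1075, 205^65536=1111, 205^131072=897, 205^262144=941; 205^290729 = 205^1 * 205^8 * 205^32 * 205^128 * 205^256 * 205^512 * 205^1024 * 205^2048 * 205^8192 * 205^16384 * 205^262144 = 383 (mod 1214); answer 383
Part 2: W1 = 383; w = 37; f(2) = -2*(29) - 3*(37) = -169; iterating: f(2)=-169, f(3)=251, f(4)=5, f(5)=-763, f(6)=1511, f(7)=-733, f(8)=-3067, f(9)=8333, f(10)=-7465, f(11)=-10069, f(12)=42533; answer 42533

42533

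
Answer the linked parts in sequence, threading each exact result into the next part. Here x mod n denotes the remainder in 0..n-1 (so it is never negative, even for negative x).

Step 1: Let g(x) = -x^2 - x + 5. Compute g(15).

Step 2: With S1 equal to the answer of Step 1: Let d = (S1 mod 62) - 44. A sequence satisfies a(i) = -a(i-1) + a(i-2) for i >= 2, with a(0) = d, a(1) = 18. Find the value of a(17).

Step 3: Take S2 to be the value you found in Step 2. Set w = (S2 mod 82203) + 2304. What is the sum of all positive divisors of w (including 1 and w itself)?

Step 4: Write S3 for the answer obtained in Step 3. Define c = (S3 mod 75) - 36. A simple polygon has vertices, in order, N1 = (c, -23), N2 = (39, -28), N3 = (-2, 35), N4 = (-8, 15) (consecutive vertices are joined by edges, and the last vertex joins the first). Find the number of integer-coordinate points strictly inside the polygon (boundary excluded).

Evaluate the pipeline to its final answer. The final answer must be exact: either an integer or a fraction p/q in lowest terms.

Step 1: -1*(15)^2 - 1*(15)^1 + 5 = (-225) + (-15) + (5) = -235; answer -235
Step 2: S1 = -235; d = -31; a(2) = -1*(18) + 1*(-31) = -49; iterating: a(2)=-49, a(3)=67, a(4)=-116, a(5)=183, a(6)=-299, a(7)=482, a(8)=-781, a(9)=1263, a(10)=-2044, a(11)=3307, a(12)=-5351, a(13)=8658, a(14)=-14009, a(15)=22667, a(16)=-36676, a(17)=59343; answer 59343
Step 3: S2 = 59343; w = 61647; 61647 = 3 * 20549; sigma = (1 + 3) * (1 + 20549) = 4 * 20550 = 82200; answer 82200
Step 4: S3 = 82200; c = -36; cross terms: (-36*-28 - 39*-23)=1905, (39*35 - -2*-28)=1309, (-2*15 - -8*35)=250, (-8*-23 - -36*15)=724; twice the area = |4188| = 4188; area = 2094; boundary points = 5 + 1 + 2 + 2 = 10; strictly interior points = area - boundary/2 + 1 = 2090; answer 2090

2090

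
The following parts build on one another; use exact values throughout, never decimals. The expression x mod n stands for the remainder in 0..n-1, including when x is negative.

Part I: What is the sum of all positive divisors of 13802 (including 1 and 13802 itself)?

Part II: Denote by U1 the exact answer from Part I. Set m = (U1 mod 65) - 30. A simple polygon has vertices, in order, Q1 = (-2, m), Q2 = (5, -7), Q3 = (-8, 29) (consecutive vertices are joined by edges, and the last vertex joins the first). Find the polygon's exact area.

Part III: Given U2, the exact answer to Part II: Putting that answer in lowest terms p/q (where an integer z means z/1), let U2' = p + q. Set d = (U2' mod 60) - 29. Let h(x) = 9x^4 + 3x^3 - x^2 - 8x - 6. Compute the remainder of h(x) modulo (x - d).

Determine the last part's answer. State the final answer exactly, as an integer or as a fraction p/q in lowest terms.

12222

Part I: 13802 = 2 * 67 * 103; sigma = (1 + 2) * (1 + 67) * (1 + 103) = 3 * 68 * 104 = 21216; answer 21216
Part II: U1 = 21216; m = -4; cross terms: (-2*-7 - 5*-4)=34, (5*29 - -8*-7)=89, (-8*-4 - -2*29)=90; twice the area = |213| = 213; area = 213/2; answer 213/2
Part III: U2 = 213/2; threaded value p + q = 215; d = 6; remainder = value at the root: 9*(6)^4 + 3*(6)^3 - 1*(6)^2 - 8*(6)^1 - 6 = (11664) + (648) + (-36) + (-48) + (-6) = 12222; answer 12222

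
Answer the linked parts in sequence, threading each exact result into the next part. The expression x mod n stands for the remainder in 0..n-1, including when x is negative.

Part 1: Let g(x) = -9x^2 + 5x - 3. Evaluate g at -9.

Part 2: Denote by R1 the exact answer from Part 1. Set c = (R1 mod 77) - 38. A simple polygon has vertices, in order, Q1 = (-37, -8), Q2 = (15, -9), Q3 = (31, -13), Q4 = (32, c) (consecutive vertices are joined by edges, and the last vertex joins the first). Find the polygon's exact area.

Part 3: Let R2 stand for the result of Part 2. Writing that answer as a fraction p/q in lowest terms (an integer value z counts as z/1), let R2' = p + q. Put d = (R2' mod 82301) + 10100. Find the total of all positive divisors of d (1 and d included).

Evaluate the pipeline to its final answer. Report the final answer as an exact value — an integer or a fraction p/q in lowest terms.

Part 1: -9*(-9)^2 + 5*(-9)^1 - 3 = (-729) + (-45) + (-3) = -777; answer -777
Part 2: R1 = -777; c = 32; cross terms: (-37*-9 - 15*-8)=453, (15*-13 - 31*-9)=84, (31*32 - 32*-13)=1408, (32*-8 - -37*32)=928; twice the area = |2873| = 2873; area = 2873/2; answer 2873/2
Part 3: R2 = 2873/2; threaded value p + q = 2875; d = 12975; 12975 = 3 * 5^2 * 173; sigma = (1 + 3) * (1 + 5 + 25) * (1 + 173) = 4 * 31 * 174 = 21576; answer 21576

21576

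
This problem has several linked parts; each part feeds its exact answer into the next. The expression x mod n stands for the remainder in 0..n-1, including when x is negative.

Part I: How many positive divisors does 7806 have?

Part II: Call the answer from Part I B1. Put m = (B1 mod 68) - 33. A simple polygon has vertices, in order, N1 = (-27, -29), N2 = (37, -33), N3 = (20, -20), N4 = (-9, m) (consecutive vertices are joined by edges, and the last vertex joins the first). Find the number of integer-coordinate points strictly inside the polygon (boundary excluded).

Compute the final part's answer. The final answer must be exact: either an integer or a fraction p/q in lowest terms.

392

Part I: 7806 = 2 * 3 * 1301; number of divisors = (1+1) * (1+1) * (1+1) = 8; answer 8
Part II: B1 = 8; m = -25; cross terms: (-27*-33 - 37*-29)=1964, (37*-20 - 20*-33)=-80, (20*-25 - -9*-20)=-680, (-9*-29 - -27*-25)=-414; twice the area = |790| = 790; area = 395; boundary points = 4 + 1 + 1 + 2 = 8; strictly interior points = area - boundary/2 + 1 = 392; answer 392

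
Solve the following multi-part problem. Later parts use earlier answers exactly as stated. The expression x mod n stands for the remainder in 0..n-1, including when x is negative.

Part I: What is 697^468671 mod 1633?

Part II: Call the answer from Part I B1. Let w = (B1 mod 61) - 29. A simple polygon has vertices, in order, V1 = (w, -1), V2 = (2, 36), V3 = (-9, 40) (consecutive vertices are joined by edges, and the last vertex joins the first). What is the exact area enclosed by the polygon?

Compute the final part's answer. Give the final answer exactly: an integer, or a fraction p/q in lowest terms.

407/2

Part I: squarings mod 1633: 697^1=697, 697^2=808, 697^4=1297, 697^8=219, 697^16=604, 697^32=657, 697^64=537, 697^128=961, 697^256=876, 697^512=1499, 697^1024=1626, 697^2048=49, 697^4096=768, 697^8192=311, 697^16384=374, 697^32768=1071, 697^65536=675, 697^131072=18, 697^262144=324; 697^468671 = 697^1 * 697^2 * 697^4 * 697^8 * 697^16 * 697^32 * 697^128 * 697^512 * 697^1024 * 697^8192 * 697^65536 * 697^131072 * 697^262144 = 1190 (mod 1633); answer 1190
Part II: B1 = 1190; w = 2; cross terms: (2*36 - 2*-1)=74, (2*40 - -9*36)=404, (-9*-1 - 2*40)=-71; twice the area = |407| = 407; area = 407/2; answer 407/2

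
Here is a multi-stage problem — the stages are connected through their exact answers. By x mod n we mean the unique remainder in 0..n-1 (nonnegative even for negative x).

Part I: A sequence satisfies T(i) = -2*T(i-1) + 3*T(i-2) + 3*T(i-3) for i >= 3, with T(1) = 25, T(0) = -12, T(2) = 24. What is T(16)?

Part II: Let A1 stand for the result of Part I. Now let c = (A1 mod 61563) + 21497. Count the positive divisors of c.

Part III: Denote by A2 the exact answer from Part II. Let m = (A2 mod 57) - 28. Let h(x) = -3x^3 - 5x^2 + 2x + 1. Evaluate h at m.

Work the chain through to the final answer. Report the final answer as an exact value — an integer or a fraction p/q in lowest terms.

Part I: T(3) = -2*(24) + 3*(25) + 3*(-12) = -9; iterating: T(3)=-9, T(4)=165, T(5)=-285, T(6)=1038, T(7)=-2436, T(8)=7131, T(9)=-18456, T(10)=50997, T(11)=-135969, T(12)=369561, T(13)=-994038, T(14)=2688852, T(15)=-7251135, T(16)=19586712; answer 19586712
Part II: A1 = 19586712; c = 31175; 31175 = 5^2 * 29 * 43; number of divisors = (2+1) * (1+1) * (1+1) = 12; answer 12
Part III: A2 = 12; m = -16; -3*(-16)^3 - 5*(-16)^2 + 2*(-16)^1 + 1 = (12288) + (-1280) + (-32) + (1) = 10977; answer 10977

10977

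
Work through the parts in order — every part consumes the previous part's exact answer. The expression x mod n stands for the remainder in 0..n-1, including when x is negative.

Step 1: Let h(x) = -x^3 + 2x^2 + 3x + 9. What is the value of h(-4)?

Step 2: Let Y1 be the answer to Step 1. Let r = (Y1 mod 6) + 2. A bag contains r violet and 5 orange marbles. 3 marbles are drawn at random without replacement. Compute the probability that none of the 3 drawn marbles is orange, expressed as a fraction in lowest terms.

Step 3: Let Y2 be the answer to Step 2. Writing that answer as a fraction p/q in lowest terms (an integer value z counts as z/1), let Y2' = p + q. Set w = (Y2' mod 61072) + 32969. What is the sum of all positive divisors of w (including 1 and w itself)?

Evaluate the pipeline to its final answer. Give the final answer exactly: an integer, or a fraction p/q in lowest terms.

Step 1: -1*(-4)^3 + 2*(-4)^2 + 3*(-4)^1 + 9 = (64) + (32) + (-12) + (9) = 93; answer 93
Step 2: Y1 = 93; r = 5; total draws C(10,3) = 120; favorable C(5,3) = 10; P = 1/12; answer 1/12
Step 3: Y2 = 1/12; threaded value p + q = 13; w = 32982; 32982 = 2 * 3 * 23 * 239; sigma = (1 + 2) * (1 + 3) * (1 + 23) * (1 + 239) = 3 * 4 * 24 * 240 = 69120; answer 69120

69120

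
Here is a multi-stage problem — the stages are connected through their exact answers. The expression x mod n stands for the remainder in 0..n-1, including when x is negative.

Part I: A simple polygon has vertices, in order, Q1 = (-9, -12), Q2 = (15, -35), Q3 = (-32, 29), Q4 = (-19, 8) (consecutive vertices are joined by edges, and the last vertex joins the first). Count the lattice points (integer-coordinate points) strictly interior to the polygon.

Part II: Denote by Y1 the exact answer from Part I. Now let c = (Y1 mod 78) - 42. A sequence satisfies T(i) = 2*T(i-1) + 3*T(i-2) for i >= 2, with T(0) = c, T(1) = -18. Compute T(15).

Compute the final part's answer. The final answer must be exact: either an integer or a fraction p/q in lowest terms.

-68157312

Part I: cross terms: (-9*-35 - 15*-12)=495, (15*29 - -32*-35)=-685, (-32*8 - -19*29)=295, (-19*-12 - -9*8)=300; twice the area = |405| = 405; area = 405/2; boundary points = 1 + 1 + 1 + 10 = 13; strictly interior points = area - boundary/2 + 1 = 197; answer 197
Part II: Y1 = 197; c = -1; T(2) = 2*(-18) + 3*(-1) = -39; iterating: T(2)=-39, T(3)=-132, T(4)=-381, T(5)=-1158, T(6)=-3459, T(7)=-10392, T(8)=-31161, T(9)=-93498, T(10)=-280479, T(11)=-841452, T(12)=-2524341, T(13)=-7573038, T(14)=-22719099, T(15)=-68157312; answer -68157312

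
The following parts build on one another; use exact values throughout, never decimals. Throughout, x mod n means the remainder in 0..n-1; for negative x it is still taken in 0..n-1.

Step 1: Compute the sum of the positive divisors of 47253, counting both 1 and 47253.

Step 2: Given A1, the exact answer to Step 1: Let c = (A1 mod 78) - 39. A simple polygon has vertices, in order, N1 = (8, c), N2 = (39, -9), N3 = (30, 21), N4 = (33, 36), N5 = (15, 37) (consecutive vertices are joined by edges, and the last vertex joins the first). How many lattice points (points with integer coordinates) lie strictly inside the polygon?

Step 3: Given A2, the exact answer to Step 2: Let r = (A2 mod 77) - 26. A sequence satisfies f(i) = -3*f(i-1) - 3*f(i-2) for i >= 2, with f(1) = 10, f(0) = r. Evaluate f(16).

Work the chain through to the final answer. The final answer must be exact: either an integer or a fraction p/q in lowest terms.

Step 1: 47253 = 3 * 19 * 829; sigma = (1 + 3) * (1 + 19) * (1 + 829) = 4 * 20 * 830 = 66400; answer 66400
Step 2: A1 = 66400; c = -17; cross terms: (8*-9 - 39*-17)=591, (39*21 - 30*-9)=1089, (30*36 - 33*21)=387, (33*37 - 15*36)=681, (15*-17 - 8*37)=-551; twice the area = |2197| = 2197; area = 2197/2; boundary points = 1 + 3 + 3 + 1 + 1 = 9; strictly interior points = area - boundary/2 + 1 = 1095; answer 1095
Step 3: A2 = 1095; r = -9; f(2) = -3*(10) - 3*(-9) = -3; iterating: f(2)=-3, f(3)=-21, f(4)=72, f(5)=-153, f(6)=243, f(7)=-270, f(8)=81, f(9)=567, f(10)=-1944, f(11)=4131, f(12)=-6561, f(13)=7290, f(14)=-2187, f(15)=-15309, f(16)=52488; answer 52488

52488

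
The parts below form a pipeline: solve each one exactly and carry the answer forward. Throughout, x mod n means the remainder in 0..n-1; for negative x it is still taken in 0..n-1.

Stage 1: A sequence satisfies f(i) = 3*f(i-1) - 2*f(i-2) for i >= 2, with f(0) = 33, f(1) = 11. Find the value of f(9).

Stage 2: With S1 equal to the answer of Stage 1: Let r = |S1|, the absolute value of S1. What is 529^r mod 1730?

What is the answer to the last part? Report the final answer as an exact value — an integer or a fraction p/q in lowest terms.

479

Stage 1: f(2) = 3*(11) - 2*(33) = -33; iterating: f(2)=-33, f(3)=-121, f(4)=-297, f(5)=-649, f(6)=-1353, f(7)=-2761, f(8)=-5577, f(9)=-11209; answer -11209
Stage 2: S1 = -11209; r = 11209; squarings mod 1730: 529^1=529, 529^2=1311, 529^4=831, 529^8=291, 529^16=1641, 529^32=1001, 529^64=331, 529^128=571, 529^256=801, 529^512=1501, 529^1024=541, 529^2048=311, 529^4096=1571, 529^8192=1061; 529^11209 = 529^1 * 529^8 * 529^64 * 529^128 * 529^256 * 529^512 * 529^2048 * 529^8192 = 479 (mod 1730); answer 479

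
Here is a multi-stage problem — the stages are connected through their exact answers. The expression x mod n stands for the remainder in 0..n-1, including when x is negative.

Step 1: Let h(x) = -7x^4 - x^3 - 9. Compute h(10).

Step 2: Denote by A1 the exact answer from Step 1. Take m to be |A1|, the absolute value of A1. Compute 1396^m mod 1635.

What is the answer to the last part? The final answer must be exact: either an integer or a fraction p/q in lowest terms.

301

Step 1: -7*(10)^4 - 1*(10)^3 - 9 = (-70000) + (-1000) + (-9) = -71009; answer -71009
Step 2: A1 = -71009; m = 71009; squarings mod 1635: 1396^1=1396, 1396^2=1531, 1396^4=1006, 1396^8=1606, 1396^16=841, 1396^32=961, 1396^64=1381, 1396^128=751, 1396^256=1561, 1396^512=571, 1396^1024=676, 1396^2048=811, 1396^4096=451, 1396^8192=661, 1396^16384=376, 1396^32768=766, 1396^65536=1426; 1396^71009 = 1396^1 * 1396^32 * 1396^64 * 1396^256 * 1396^1024 * 1396^4096 * 1396^65536 = 301 (mod 1635); answer 301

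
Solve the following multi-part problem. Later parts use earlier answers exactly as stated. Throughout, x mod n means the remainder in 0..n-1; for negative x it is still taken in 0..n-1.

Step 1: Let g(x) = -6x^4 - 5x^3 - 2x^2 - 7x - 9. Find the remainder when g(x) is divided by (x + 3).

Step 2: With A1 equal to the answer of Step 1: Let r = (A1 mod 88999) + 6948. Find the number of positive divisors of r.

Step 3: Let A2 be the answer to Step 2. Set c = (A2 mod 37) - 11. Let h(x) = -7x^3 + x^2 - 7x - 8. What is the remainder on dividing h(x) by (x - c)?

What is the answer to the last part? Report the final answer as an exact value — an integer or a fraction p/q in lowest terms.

-15309

Step 1: remainder = value at the root: -6*(-3)^4 - 5*(-3)^3 - 2*(-3)^2 - 7*(-3)^1 - 9 = (-486) + (135) + (-18) + (21) + (-9) = -357; answer -357
Step 2: A1 = -357; r = 95590; 95590 = 2 * 5 * 11^2 * 79; number of divisors = (1+1) * (1+1) * (2+1) * (1+1) = 24; answer 24
Step 3: A2 = 24; c = 13; remainder = value at the root: -7*(13)^3 + 1*(13)^2 - 7*(13)^1 - 8 = (-15379) + (169) + (-91) + (-8) = -15309; answer -15309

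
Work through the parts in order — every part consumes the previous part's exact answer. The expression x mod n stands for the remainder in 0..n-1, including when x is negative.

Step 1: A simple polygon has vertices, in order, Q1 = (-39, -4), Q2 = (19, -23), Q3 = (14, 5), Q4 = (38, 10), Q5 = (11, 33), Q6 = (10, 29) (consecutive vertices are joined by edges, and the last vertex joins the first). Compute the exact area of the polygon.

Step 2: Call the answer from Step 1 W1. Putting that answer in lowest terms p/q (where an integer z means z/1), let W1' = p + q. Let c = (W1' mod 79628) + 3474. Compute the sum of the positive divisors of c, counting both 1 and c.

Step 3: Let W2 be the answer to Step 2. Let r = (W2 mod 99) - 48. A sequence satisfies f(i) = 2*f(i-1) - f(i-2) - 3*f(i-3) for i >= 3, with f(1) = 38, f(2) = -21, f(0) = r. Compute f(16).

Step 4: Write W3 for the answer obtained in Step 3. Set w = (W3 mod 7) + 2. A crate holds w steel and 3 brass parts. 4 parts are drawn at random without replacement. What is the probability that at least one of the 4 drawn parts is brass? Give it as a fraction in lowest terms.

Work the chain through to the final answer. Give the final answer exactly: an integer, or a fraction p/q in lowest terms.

5/6

Step 1: cross terms: (-39*-23 - 19*-4)=973, (19*5 - 14*-23)=417, (14*10 - 38*5)=-50, (38*33 - 11*10)=1144, (11*29 - 10*33)=-11, (10*-4 - -39*29)=1091; twice the area = |3564| = 3564; area = 1782; answer 1782
Step 2: W1 = 1782; threaded value p + q = 1783; c = 5257; 5257 = 7 * 751; sigma = (1 + 7) * (1 + 751) = 8 * 752 = 6016; answer 6016
Step 3: W2 = 6016; r = 28; f(3) = 2*(-21) - 1*(38) - 3*(28) = -164; iterating: f(3)=-164, f(4)=-421, f(5)=-615, f(6)=-317, f(7)=1244, f(8)=4650, f(9)=9007, f(10)=9632, f(11)=-3693, f(12)=-44039, f(13)=-113281, f(14)=-171444, f(15)=-97490, f(16)=316307; answer 316307
Step 4: W3 = 316307; w = 7; total draws C(10,4) = 210; complement C(7,4) = 35; favorable 210 - 35 = 175; P = 5/6; answer 5/6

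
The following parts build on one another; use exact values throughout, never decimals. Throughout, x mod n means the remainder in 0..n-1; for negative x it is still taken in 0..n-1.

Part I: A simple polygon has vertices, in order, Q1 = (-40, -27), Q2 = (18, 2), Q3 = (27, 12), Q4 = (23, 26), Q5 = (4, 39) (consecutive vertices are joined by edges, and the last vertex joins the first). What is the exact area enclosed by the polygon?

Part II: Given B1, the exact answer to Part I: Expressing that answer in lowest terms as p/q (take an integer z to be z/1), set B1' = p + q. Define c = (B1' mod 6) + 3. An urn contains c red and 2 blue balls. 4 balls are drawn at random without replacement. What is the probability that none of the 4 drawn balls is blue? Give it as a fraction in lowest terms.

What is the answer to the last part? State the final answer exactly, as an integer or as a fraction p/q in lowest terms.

Part I: cross terms: (-40*2 - 18*-27)=406, (18*12 - 27*2)=162, (27*26 - 23*12)=426, (23*39 - 4*26)=793, (4*-27 - -40*39)=1452; twice the area = |3239| = 3239; area = 3239/2; answer 3239/2
Part II: B1 = 3239/2; threaded value p + q = 3241; c = 4; total draws C(6,4) = 15; favorable C(4,4) = 1; P = 1/15; answer 1/15

1/15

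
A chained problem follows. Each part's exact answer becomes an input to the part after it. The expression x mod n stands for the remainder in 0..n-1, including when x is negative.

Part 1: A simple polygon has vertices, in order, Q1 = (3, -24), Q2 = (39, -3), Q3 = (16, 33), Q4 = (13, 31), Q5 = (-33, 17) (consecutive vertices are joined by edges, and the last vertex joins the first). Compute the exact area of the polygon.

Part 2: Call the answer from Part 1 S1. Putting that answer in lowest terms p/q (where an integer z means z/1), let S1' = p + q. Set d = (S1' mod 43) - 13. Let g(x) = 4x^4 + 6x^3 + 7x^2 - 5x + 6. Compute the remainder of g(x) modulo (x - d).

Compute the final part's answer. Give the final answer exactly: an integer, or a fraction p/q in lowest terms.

Part 1: cross terms: (3*-3 - 39*-24)=927, (39*33 - 16*-3)=1335, (16*31 - 13*33)=67, (13*17 - -33*31)=1244, (-33*-24 - 3*17)=741; twice the area = |4314| = 4314; area = 2157; answer 2157
Part 2: S1 = 2157; threaded value p + q = 2158; d = -5; remainder = value at the root: 4*(-5)^4 + 6*(-5)^3 + 7*(-5)^2 - 5*(-5)^1 + 6 = (2500) + (-750) + (175) + (25) + (6) = 1956; answer 1956

1956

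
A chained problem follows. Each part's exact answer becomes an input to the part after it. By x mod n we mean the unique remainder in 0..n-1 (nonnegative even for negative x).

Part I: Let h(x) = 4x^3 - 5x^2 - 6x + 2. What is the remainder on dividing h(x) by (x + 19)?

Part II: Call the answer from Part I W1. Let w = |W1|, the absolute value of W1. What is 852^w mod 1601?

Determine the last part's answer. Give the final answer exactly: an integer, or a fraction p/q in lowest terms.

1366

Part I: remainder = value at the root: 4*(-19)^3 - 5*(-19)^2 - 6*(-19)^1 + 2 = (-27436) + (-1805) + (114) + (2) = -29125; answer -29125
Part II: W1 = -29125; w = 29125; squarings mod 1601: 852^1=852, 852^2=651, 852^4=1137, 852^8=762, 852^16=1082, 852^32=393, 852^64=753, 852^128=255, 852^256=985, 852^512=19, 852^1024=361, 852^2048=640, 852^4096=1345, 852^8192=1496, 852^16384=1419; 852^29125 = 852^1 * 852^4 * 852^64 * 852^128 * 852^256 * 852^4096 * 852^8192 * 852^16384 = 1366 (mod 1601); answer 1366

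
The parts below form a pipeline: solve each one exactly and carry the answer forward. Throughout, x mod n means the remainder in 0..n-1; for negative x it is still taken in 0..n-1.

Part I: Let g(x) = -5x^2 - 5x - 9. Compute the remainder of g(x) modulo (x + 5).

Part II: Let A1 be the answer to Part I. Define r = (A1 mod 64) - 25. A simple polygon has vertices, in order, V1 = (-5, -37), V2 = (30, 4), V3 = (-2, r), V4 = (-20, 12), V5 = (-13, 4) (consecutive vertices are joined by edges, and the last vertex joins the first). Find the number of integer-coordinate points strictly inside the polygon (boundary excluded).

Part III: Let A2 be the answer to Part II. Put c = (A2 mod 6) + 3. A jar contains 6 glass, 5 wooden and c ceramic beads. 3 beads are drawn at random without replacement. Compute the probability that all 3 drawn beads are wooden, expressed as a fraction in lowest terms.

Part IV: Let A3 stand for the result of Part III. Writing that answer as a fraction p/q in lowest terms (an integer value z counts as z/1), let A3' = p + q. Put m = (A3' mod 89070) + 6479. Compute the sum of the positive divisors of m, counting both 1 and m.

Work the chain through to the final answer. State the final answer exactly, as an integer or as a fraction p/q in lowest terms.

16416

Part I: remainder = value at the root: -5*(-5)^2 - 5*(-5)^1 - 9 = (-125) + (25) + (-9) = -109; answer -109
Part II: A1 = -109; r = -6; cross terms: (-5*4 - 30*-37)=1090, (30*-6 - -2*4)=-172, (-2*12 - -20*-6)=-144, (-20*4 - -13*12)=76, (-13*-37 - -5*4)=501; twice the area = |1351| = 1351; area = 1351/2; boundary points = 1 + 2 + 18 + 1 + 1 = 23; strictly interior points = area - boundary/2 + 1 = 665; answer 665
Part III: A2 = 665; c = 8; total draws C(19,3) = 969; favorable C(5,3) = 10; P = 10/969; answer 10/969
Part IV: A3 = 10/969; threaded value p + q = 979; m = 7458; 7458 = 2 * 3 * 11 * 113; sigma = (1 + 2) * (1 + 3) * (1 + 11) * (1 + 113) = 3 * 4 * 12 * 114 = 16416; answer 16416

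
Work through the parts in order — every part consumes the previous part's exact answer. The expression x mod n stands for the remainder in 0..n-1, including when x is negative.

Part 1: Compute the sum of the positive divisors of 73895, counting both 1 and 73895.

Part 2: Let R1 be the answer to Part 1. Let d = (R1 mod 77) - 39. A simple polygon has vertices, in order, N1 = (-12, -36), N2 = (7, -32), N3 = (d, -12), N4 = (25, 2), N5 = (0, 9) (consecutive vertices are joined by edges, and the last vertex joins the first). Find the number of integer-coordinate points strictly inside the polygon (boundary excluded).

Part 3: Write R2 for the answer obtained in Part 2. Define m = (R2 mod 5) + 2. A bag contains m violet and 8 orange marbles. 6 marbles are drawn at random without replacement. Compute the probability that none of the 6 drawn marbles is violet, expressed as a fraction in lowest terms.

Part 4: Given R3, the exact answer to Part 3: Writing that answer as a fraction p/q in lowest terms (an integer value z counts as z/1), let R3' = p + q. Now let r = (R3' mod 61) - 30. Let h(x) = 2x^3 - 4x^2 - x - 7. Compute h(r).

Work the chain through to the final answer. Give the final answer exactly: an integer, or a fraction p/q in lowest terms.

-20272

Part 1: 73895 = 5 * 14779; sigma = (1 + 5) * (1 + 14779) = 6 * 14780 = 88680; answer 88680
Part 2: R1 = 88680; d = 14; cross terms: (-12*-32 - 7*-36)=636, (7*-12 - 14*-32)=364, (14*2 - 25*-12)=328, (25*9 - 0*2)=225, (0*-36 - -12*9)=108; twice the area = |1661| = 1661; area = 1661/2; boundary points = 1 + 1 + 1 + 1 + 3 = 7; strictly interior points = area - boundary/2 + 1 = 828; answer 828
Part 3: R2 = 828; m = 5; total draws C(13,6) = 1716; favorable C(8,6) = 28; P = 7/429; answer 7/429
Part 4: R3 = 7/429; threaded value p + q = 436; r = -21; 2*(-21)^3 - 4*(-21)^2 - 1*(-21)^1 - 7 = (-18522) + (-1764) + (21) + (-7) = -20272; answer -20272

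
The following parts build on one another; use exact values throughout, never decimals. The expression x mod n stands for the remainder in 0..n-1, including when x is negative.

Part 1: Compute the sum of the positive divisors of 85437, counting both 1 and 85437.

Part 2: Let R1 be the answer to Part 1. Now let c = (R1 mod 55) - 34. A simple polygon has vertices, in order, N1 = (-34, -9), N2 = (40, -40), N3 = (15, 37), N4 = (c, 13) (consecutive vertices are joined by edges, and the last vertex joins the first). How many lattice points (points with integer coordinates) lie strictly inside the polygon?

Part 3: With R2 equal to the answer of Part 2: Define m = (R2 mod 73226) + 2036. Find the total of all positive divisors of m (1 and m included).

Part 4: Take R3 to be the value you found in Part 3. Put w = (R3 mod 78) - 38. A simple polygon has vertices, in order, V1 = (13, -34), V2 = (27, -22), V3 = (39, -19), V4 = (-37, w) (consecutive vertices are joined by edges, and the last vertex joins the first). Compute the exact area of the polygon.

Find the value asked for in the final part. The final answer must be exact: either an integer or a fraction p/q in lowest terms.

766

Part 1: 85437 = 3^2 * 11 * 863; sigma = (1 + 3 + 9) * (1 + 11) * (1 + 863) = 13 * 12 * 864 = 134784; answer 134784
Part 2: R1 = 134784; c = 0; cross terms: (-34*-40 - 40*-9)=1720, (40*37 - 15*-40)=2080, (15*13 - 0*37)=195, (0*-9 - -34*13)=442; twice the area = |4437| = 4437; area = 4437/2; boundary points = 1 + 1 + 3 + 2 = 7; strictly interior points = area - boundary/2 + 1 = 2216; answer 2216
Part 3: R2 = 2216; m = 4252; 4252 = 2^2 * 1063; sigma = (1 + 2 + 4) * (1 + 1063) = 7 * 1064 = 7448; answer 7448
Part 4: R3 = 7448; w = 0; cross terms: (13*-22 - 27*-34)=632, (27*-19 - 39*-22)=345, (39*0 - -37*-19)=-703, (-37*-34 - 13*0)=1258; twice the area = |1532| = 1532; area = 766; answer 766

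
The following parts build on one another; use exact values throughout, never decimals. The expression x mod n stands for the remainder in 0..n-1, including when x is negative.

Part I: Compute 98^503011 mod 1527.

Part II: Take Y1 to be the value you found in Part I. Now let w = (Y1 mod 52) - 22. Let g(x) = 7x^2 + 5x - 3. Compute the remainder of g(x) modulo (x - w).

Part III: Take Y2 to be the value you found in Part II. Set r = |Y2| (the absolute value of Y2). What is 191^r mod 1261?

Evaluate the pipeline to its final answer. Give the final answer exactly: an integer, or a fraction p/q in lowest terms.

846

Part I: squarings mod 1527: 98^1=98, 98^2=442, 98^4=1435, 98^8=829, 98^16=91, 98^32=646, 98^64=445, 98^128=1042, 98^256=67, 98^512=1435, 98^1024=829, 98^2048=91, 98^4096=646, 98^8192=445, 98^16384=1042, 98^32768=67, 98^65536=1435, 98^131072=829, 98^262144=91; 98^503011 = 98^1 * 98^2 * 98^32 * 98^64 * 98^128 * 98^1024 * 98^2048 * 98^8192 * 98^32768 * 98^65536 * 98^131072 * 98^262144 = 944 (mod 1527); answer 944
Part II: Y1 = 944; w = -14; remainder = value at the root: 7*(-14)^2 + 5*(-14)^1 - 3 = (1372) + (-70) + (-3) = 1299; answer 1299
Part III: Y2 = 1299; r = 1299; squarings mod 1261: 191^1=191, 191^2=1173, 191^4=178, 191^8=159, 191^16=61, 191^32=1199, 191^64=61, 191^128=1199, 191^256=61, 191^512=1199, 191^1024=61; 191^1299 = 191^1 * 191^2 * 191^16 * 191^256 * 191^1024 = 846 (mod 1261); answer 846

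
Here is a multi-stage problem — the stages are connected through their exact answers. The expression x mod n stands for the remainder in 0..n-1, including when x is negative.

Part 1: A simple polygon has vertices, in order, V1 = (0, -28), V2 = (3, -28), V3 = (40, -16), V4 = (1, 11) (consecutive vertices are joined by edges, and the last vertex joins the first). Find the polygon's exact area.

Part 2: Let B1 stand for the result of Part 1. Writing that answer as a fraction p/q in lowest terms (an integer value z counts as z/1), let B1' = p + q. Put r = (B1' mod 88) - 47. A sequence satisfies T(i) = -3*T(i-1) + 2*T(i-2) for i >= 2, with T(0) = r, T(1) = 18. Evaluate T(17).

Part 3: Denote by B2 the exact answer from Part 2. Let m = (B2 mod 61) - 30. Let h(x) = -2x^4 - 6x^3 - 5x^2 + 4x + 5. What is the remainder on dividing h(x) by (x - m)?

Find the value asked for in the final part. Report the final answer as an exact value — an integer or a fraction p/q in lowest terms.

Part 1: cross terms: (0*-28 - 3*-28)=84, (3*-16 - 40*-28)=1072, (40*11 - 1*-16)=456, (1*-28 - 0*11)=-28; twice the area = |1584| = 1584; area = 792; answer 792
Part 2: B1 = 792; threaded value p + q = 793; r = -46; T(2) = -3*(18) + 2*(-46) = -146; iterating: T(2)=-146, T(3)=474, T(4)=-1714, T(5)=6090, T(6)=-21698, T(7)=77274, T(8)=-275218, T(9)=980202, T(10)=-3491042, T(11)=12433530, T(12)=-44282674, T(13)=157715082, T(14)=-561710594, T(15)=2000561946, T(16)=-7125107026, T(17)=25376444970; answer 25376444970
Part 3: B2 = 25376444970; m = 6; remainder = value at the root: -2*(6)^4 - 6*(6)^3 - 5*(6)^2 + 4*(6)^1 + 5 = (-2592) + (-1296) + (-180) + (24) + (5) = -4039; answer -4039

-4039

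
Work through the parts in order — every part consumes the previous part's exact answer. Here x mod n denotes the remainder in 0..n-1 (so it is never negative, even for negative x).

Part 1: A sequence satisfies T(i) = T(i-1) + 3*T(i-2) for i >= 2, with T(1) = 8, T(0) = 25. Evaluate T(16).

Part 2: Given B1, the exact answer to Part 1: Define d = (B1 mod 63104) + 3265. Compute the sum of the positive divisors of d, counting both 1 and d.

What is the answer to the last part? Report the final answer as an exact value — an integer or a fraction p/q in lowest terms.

63840

Part 1: T(2) = 1*(8) + 3*(25) = 83; iterating: T(2)=83, T(3)=107, T(4)=356, T(5)=677, T(6)=1745, T(7)=3776, T(8)=9011, T(9)=20339, T(10)=47372, T(11)=108389, T(12)=250505, T(13)=575672, T(14)=1327187, T(15)=3054203, T(16)=7035764; answer 7035764
Part 2: B1 = 7035764; d = 34485; 34485 = 3 * 5 * 11^2 * 19; sigma = (1 + 3) * (1 + 5) * (1 + 11 + 121) * (1 + 19) = 4 * 6 * 133 * 20 = 63840; answer 63840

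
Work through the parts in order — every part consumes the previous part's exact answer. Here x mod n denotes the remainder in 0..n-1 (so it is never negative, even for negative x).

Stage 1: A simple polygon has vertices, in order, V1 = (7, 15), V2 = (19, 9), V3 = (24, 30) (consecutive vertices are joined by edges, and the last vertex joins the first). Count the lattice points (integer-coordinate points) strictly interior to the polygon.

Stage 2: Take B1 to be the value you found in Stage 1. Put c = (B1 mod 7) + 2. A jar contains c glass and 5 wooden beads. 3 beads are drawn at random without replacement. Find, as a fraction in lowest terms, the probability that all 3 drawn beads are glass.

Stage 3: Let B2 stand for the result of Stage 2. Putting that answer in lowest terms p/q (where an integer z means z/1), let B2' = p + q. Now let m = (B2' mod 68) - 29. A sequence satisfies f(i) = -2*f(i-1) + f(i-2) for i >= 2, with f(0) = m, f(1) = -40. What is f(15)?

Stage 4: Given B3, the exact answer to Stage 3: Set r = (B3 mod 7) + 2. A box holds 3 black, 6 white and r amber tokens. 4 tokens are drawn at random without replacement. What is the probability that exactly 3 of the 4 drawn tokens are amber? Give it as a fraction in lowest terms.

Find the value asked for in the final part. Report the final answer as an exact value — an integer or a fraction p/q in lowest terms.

1/55

Stage 1: cross terms: (7*9 - 19*15)=-222, (19*30 - 24*9)=354, (24*15 - 7*30)=150; twice the area = |282| = 282; area = 141; boundary points = 6 + 1 + 1 = 8; strictly interior points = area - boundary/2 + 1 = 138; answer 138
Stage 2: B1 = 138; c = 7; total draws C(12,3) = 220; favorable C(7,3) = 35; P = 7/44; answer 7/44
Stage 3: B2 = 7/44; threaded value p + q = 51; m = 22; f(2) = -2*(-40) + 1*(22) = 102; iterating: f(2)=102, f(3)=-244, f(4)=590, f(5)=-1424, f(6)=3438, f(7)=-8300, f(8)=20038, f(9)=-48376, f(10)=116790, f(11)=-281956, f(12)=680702, f(13)=-1643360, f(14)=3967422, f(15)=-9578204; answer -9578204
Stage 4: B3 = -9578204; r = 3; total draws C(12,4) = 495; favorable C(3,3)*C(9,1) = 9; P = 1/55; answer 1/55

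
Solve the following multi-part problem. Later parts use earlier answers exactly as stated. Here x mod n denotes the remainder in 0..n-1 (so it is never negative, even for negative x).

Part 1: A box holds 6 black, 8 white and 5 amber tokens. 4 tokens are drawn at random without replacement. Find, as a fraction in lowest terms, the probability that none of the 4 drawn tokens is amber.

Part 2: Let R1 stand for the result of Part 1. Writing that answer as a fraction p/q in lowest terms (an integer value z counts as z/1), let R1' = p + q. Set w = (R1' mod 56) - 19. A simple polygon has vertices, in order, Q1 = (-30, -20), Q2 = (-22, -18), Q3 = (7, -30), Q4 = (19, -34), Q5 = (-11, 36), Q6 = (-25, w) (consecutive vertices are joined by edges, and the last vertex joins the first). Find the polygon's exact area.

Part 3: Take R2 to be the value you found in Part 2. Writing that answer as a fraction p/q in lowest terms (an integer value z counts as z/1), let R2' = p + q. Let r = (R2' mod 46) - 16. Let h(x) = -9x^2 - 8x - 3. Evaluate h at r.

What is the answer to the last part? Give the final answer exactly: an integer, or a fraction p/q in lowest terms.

Part 1: total draws C(19,4) = 3876; favorable C(14,4) = 1001; P = 1001/3876; answer 1001/3876
Part 2: R1 = 1001/3876; threaded value p + q = 4877; w = -14; cross terms: (-30*-18 - -22*-20)=100, (-22*-30 - 7*-18)=786, (7*-34 - 19*-30)=332, (19*36 - -11*-34)=310, (-11*-14 - -25*36)=1054, (-25*-20 - -30*-14)=80; twice the area = |2662| = 2662; area = 1331; answer 1331
Part 3: R2 = 1331; threaded value p + q = 1332; r = 28; -9*(28)^2 - 8*(28)^1 - 3 = (-7056) + (-224) + (-3) = -7283; answer -7283

-7283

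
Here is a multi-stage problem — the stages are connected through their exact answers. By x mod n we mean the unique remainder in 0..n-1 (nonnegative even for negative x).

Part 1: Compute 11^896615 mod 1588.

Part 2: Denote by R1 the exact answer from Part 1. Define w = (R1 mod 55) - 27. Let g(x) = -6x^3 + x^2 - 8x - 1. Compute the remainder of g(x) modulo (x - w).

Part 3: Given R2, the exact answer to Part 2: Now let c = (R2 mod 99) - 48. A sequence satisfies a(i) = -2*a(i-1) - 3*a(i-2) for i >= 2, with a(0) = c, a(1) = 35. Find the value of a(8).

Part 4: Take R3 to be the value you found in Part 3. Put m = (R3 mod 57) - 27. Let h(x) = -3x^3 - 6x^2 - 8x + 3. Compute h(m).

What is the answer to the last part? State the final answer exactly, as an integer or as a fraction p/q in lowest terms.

-9517

Part 1: squarings mod 1588: 11^1=11, 11^2=121, 11^4=349, 11^8=1113, 11^16=129, 11^32=761, 11^64=1089, 11^128=1273, 11^256=769, 11^512=625, 11^1024=1565, 11^2048=529, 11^4096=353, 11^8192=745, 11^16384=813, 11^32768=361, 11^65536=105, 11^131072=1497, 11^262144=341, 11^524288=357; 11^896615 = 11^1 * 11^2 * 11^4 * 11^32 * 11^64 * 11^512 * 11^1024 * 11^2048 * 11^8192 * 11^32768 * 11^65536 * 11^262144 * 11^524288 = 615 (mod 1588); answer 615
Part 2: R1 = 615; w = -17; remainder = value at the root: -6*(-17)^3 + 1*(-17)^2 - 8*(-17)^1 - 1 = (29478) + (289) + (136) + (-1) = 29902; answer 29902
Part 3: R2 = 29902; c = -44; a(2) = -2*(35) - 3*(-44) = 62; iterating: a(2)=62, a(3)=-229, a(4)=272, a(5)=143, a(6)=-1102, a(7)=1775, a(8)=-244; answer -244
Part 4: R3 = -244; m = 14; -3*(14)^3 - 6*(14)^2 - 8*(14)^1 + 3 = (-8232) + (-1176) + (-112) + (3) = -9517; answer -9517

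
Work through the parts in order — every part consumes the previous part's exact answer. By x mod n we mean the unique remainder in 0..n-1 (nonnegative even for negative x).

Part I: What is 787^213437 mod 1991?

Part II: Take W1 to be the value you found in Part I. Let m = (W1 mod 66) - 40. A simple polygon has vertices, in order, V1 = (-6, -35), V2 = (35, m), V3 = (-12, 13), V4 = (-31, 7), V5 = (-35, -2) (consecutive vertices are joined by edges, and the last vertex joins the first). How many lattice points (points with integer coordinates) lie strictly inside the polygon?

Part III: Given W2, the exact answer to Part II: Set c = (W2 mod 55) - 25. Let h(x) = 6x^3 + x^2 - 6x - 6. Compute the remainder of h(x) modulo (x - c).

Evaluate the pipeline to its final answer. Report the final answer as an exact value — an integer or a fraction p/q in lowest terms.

Part I: squarings mod 1991: 787^1=787, 787^2=168, 787^4=350, 787^8=1049, 787^16=1369, 787^32=630, 787^64=691, 787^128=1632, 787^256=1457, 787^512=443, 787^1024=1131, 787^2048=939, 787^4096=1699, 787^8192=1642, 787^16384=350, 787^32768=1049, 787^65536=1369, 787^131072=630; 787^213437 = 787^1 * 787^4 * 787^8 * 787^16 * 787^32 * 787^128 * 787^256 * 787^16384 * 787^65536 * 787^131072 = 1152 (mod 1991); answer 1152
Part II: W1 = 1152; m = -10; cross terms: (-6*-10 - 35*-35)=1285, (35*13 - -12*-10)=335, (-12*7 - -31*13)=319, (-31*-2 - -35*7)=307, (-35*-35 - -6*-2)=1213; twice the area = |3459| = 3459; area = 3459/2; boundary points = 1 + 1 + 1 + 1 + 1 = 5; strictly interior points = area - boundary/2 + 1 = 1728; answer 1728
Part III: W2 = 1728; c = -2; remainder = value at the root: 6*(-2)^3 + 1*(-2)^2 - 6*(-2)^1 - 6 = (-48) + (4) + (12) + (-6) = -38; answer -38

-38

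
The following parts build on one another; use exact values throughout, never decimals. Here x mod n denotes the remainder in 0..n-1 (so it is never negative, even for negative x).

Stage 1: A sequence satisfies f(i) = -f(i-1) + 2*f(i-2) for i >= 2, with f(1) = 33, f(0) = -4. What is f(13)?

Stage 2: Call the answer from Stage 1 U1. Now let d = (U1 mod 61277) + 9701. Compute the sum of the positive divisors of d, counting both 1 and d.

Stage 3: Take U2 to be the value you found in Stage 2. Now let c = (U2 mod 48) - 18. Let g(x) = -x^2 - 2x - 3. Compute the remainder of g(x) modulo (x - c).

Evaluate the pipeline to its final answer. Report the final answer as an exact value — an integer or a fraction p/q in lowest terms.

Stage 1: f(2) = -1*(33) + 2*(-4) = -41; iterating: f(2)=-41, f(3)=107, f(4)=-189, f(5)=403, f(6)=-781, f(7)=1587, f(8)=-3149, f(9)=6323, f(10)=-12621, f(11)=25267, f(12)=-50509, f(13)=101043; answer 101043
Stage 2: U1 = 101043; d = 49467; 49467 = 3 * 11 * 1499; sigma = (1 + 3) * (1 + 11) * (1 + 1499) = 4 * 12 * 1500 = 72000; answer 72000
Stage 3: U2 = 72000; c = -18; remainder = value at the root: -1*(-18)^2 - 2*(-18)^1 - 3 = (-324) + (36) + (-3) = -291; answer -291

-291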